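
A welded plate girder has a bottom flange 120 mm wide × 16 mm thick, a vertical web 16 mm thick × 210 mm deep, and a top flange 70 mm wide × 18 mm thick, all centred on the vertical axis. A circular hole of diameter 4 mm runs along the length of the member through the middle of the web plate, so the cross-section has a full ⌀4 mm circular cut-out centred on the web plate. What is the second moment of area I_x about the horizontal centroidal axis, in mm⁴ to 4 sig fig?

I_x ≈ 5.249 × 10⁷ mm⁴

Split into non-overlapping primitives; take the origin at the lower-left of the bounding box.
Bottom plate: 120 × 16, A = 1 920 mm², y = 8 mm, Ī = 40 960 mm⁴.
Web plate: 16 × 210, A = 3 360 mm², y = 121 mm, Ī = 12 348 000 mm⁴.
Top plate: 70 × 18, A = 1 260 mm², y = 235 mm, Ī = 34 020 mm⁴.
Hole (subtracted): ⌀4, A = 12.5664 mm², y = 121 mm, Ī = 12.5664 mm⁴.
Centroid: ȳ = ΣA·y / ΣA = 109.767 mm.
Transfer each piece to the horizontal centroidal axis using Ī + A·d² with d = y − 109.767:
  bottom plate: d = -101.767 mm → contributes +19 925 642 mm⁴
  web plate: d = 11.2326 mm → contributes +12 771 935 mm⁴
  top plate: d = 125.233 mm → contributes +19 794 855 mm⁴
  hole: d = 11.2326 mm → contributes −1598.08 mm⁴
Total I = 52 490 834 mm⁴.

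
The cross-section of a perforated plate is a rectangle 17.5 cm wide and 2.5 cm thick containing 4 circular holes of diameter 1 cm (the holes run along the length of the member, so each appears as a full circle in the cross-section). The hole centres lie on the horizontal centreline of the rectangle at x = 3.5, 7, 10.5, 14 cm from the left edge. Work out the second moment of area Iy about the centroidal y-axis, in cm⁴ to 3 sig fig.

Iy ≈ 1070 cm⁴

Break the section into simple shapes (no overlaps), measuring from the bottom-left corner of the bounding box.
Plate: 17.5 × 2.5, A = 43.75 cm², x = 8.75 cm, Ī = 1116.5 cm⁴.
Hole 1 (subtracted): ⌀1, A = 0.7854 cm², x = 3.5 cm, Ī = 0.049087 cm⁴.
Hole 2 (subtracted): ⌀1, A = 0.7854 cm², x = 7 cm, Ī = 0.049087 cm⁴.
Hole 3 (subtracted): ⌀1, A = 0.7854 cm², x = 10.5 cm, Ī = 0.049087 cm⁴.
Hole 4 (subtracted): ⌀1, A = 0.7854 cm², x = 14 cm, Ī = 0.049087 cm⁴.
By symmetry the centroid is at mid-width, x̄ = 8.75 cm.
Transfer each piece to the centroidal y-axis using Ī + A·d² with d = x − 8.75:
  plate: d = 0 cm → contributes +1116.5 cm⁴
  hole 1: d = -5.25 cm → contributes −21.697 cm⁴
  hole 2: d = -1.75 cm → contributes −2.4544 cm⁴
  hole 3: d = 1.75 cm → contributes −2.4544 cm⁴
  hole 4: d = 5.25 cm → contributes −21.697 cm⁴
Total I = 1068.2 cm⁴.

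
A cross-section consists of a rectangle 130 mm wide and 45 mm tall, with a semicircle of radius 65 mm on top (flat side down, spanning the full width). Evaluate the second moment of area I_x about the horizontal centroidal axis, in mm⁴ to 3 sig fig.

Decompose the section into non-overlapping parts with the origin at the bottom-left of its bounding rectangle.
Rectangular body: 130 × 45, A = 5 850 mm², y = 22.5 mm, Ī = 987 188 mm⁴.
Semicircular cap: semicircle r = 65, A = 6636.6 mm², y = 72.587 mm, Ī = 1 959 230 mm⁴.
Centroid: ȳ = ΣA·y / ΣA = 49.121 mm.
Transfer each piece to the horizontal centroidal axis using Ī + A·d² with d = y − 49.121:
  rectangular body: d = -26.621 mm → contributes +5 132 977 mm⁴
  semicircular cap: d = 23.466 mm → contributes +5 613 634 mm⁴
Total I = 10 746 610 mm⁴.

I_x ≈ 1.07 × 10⁷ mm⁴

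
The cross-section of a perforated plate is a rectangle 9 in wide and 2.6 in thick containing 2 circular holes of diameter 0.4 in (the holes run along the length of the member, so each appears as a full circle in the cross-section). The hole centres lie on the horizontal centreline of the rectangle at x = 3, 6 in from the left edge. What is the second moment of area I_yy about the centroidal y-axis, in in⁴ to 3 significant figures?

I_yy ≈ 157 in⁴

Treat the section as a set of non-overlapping primitives; coordinates are from the bounding-box lower-left.
Plate: 9 × 2.6, A = 23.4 in², x = 4.5 in, Ī = 157.95 in⁴.
Hole 1 (subtracted): ⌀0.4, A = 0.12566 in², x = 3 in, Ī = 0.0012566 in⁴.
Hole 2 (subtracted): ⌀0.4, A = 0.12566 in², x = 6 in, Ī = 0.0012566 in⁴.
By symmetry the centroid is at mid-width, x̄ = 4.5 in.
Transfer each piece to the centroidal y-axis using Ī + A·d² with d = x − 4.5:
  plate: d = 0 in → contributes +157.95 in⁴
  hole 1: d = -1.5 in → contributes −0.284 in⁴
  hole 2: d = 1.5 in → contributes −0.284 in⁴
Total I = 157.38 in⁴.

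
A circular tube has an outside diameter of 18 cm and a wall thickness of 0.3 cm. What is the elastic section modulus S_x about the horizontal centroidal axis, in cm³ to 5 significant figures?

S_x ≈ 72.608 cm³

Decompose the section into non-overlapping parts with the origin at the bottom-left of its bounding rectangle.
Outer circle: ⌀18, A = 254.469 cm², y = 9 cm, Ī = 5152.997 cm⁴.
Bore (subtracted): ⌀17.4, A = 237.7871 cm², y = 9 cm, Ī = 4499.527 cm⁴.
By symmetry the centroid is at mid-height, ȳ = 9 cm.
All pieces are centred on the horizontal centroidal axis, so I = ΣĪ (holes subtracted) = 653.47 cm⁴.
Extreme fibre distance c = 9 cm; S = I/c = 72.60778 cm³.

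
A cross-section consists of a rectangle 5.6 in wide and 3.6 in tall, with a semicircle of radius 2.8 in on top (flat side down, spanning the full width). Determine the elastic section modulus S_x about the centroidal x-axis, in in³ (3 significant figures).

Break the section into simple shapes (no overlaps), measuring from the bottom-left corner of the bounding box.
Rectangular body: 5.6 × 3.6, A = 20.16 in², y = 1.8 in, Ī = 21.773 in⁴.
Semicircular cap: semicircle r = 2.8, A = 12.315 in², y = 4.7884 in, Ī = 6.7463 in⁴.
Centroid: ȳ = ΣA·y / ΣA = 2.9332 in.
Transfer each piece to the centroidal x-axis using Ī + A·d² with d = y − 2.9332:
  rectangular body: d = -1.1332 in → contributes +47.663 in⁴
  semicircular cap: d = 1.8551 in → contributes +49.128 in⁴
Total I = 96.791 in⁴.
Extreme fibre distance c = 3.4668 in; S = I/c = 27.92 in³.

S_x ≈ 27.9 in³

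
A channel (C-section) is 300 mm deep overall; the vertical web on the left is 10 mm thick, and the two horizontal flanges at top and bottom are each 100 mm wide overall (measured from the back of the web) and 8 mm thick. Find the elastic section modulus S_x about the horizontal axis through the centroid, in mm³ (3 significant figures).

Split into non-overlapping primitives; take the origin at the lower-left of the bounding box.
Web: 10 × 300, A = 3 000 mm², y = 150 mm, Ī = 22 500 000 mm⁴.
Top flange (beyond web): 90 × 8, A = 720 mm², y = 296 mm, Ī = 3 840 mm⁴.
Bottom flange (beyond web): 90 × 8, A = 720 mm², y = 4 mm, Ī = 3 840 mm⁴.
By symmetry the centroid is at mid-height, ȳ = 150 mm.
Transfer each piece to the horizontal axis through the centroid using Ī + A·d² with d = y − 150:
  web: d = 0 mm → contributes +22 500 000 mm⁴
  top flange (beyond web): d = 146 mm → contributes +15 351 360 mm⁴
  bottom flange (beyond web): d = -146 mm → contributes +15 351 360 mm⁴
Total I = 53 202 720 mm⁴.
Extreme fibre distance c = 150 mm; S = I/c = 354 685 mm³.

S_x ≈ 3.55 × 10⁵ mm³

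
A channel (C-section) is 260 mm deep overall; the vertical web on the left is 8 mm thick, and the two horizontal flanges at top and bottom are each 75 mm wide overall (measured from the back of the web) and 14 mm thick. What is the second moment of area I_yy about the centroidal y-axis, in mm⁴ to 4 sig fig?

I_yy ≈ 2.100 × 10⁶ mm⁴

Split into non-overlapping primitives; take the origin at the lower-left of the bounding box.
Web: 8 × 260, A = 2 080 mm², x = 4 mm, Ī = 11093.3 mm⁴.
Top flange (beyond web): 67 × 14, A = 938 mm², x = 41.5 mm, Ī = 350 890 mm⁴.
Bottom flange (beyond web): 67 × 14, A = 938 mm², x = 41.5 mm, Ī = 350 890 mm⁴.
Centroid: x̄ = ΣA·x / ΣA = 21.7831 mm.
Transfer each piece to the centroidal y-axis using Ī + A·d² with d = x − 21.7831:
  web: d = -17.7831 mm → contributes +668 871 mm⁴
  top flange (beyond web): d = 19.7169 mm → contributes +715 543 mm⁴
  bottom flange (beyond web): d = 19.7169 mm → contributes +715 543 mm⁴
Total I = 2 099 957 mm⁴.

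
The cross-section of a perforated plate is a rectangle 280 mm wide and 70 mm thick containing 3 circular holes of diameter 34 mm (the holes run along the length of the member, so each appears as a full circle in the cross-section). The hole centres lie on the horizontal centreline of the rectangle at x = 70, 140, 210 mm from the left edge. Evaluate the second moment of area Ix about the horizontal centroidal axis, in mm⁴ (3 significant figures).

Break the section into simple shapes (no overlaps), measuring from the bottom-left corner of the bounding box.
Plate: 280 × 70, A = 19 600 mm², y = 35 mm, Ī = 8 003 333 mm⁴.
Hole 1 (subtracted): ⌀34, A = 907.92 mm², y = 35 mm, Ī = 65 597 mm⁴.
Hole 2 (subtracted): ⌀34, A = 907.92 mm², y = 35 mm, Ī = 65 597 mm⁴.
Hole 3 (subtracted): ⌀34, A = 907.92 mm², y = 35 mm, Ī = 65 597 mm⁴.
By symmetry the centroid is at mid-height, ȳ = 35 mm.
All pieces are centred on the horizontal centroidal axis, so I = ΣĪ (holes subtracted) = 7 806 542 mm⁴.

Ix ≈ 7.81 × 10⁶ mm⁴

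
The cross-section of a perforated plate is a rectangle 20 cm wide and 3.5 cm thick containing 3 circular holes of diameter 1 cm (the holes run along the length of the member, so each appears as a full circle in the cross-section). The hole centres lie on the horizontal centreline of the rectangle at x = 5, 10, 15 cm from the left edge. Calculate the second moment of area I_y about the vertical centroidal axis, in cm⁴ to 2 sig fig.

Break the section into simple shapes (no overlaps), measuring from the bottom-left corner of the bounding box.
Plate: 20 × 3.5, A = 70 cm², x = 10 cm, Ī = 2 333 cm⁴.
Hole 1 (subtracted): ⌀1, A = 0.7854 cm², x = 5 cm, Ī = 0.04909 cm⁴.
Hole 2 (subtracted): ⌀1, A = 0.7854 cm², x = 10 cm, Ī = 0.04909 cm⁴.
Hole 3 (subtracted): ⌀1, A = 0.7854 cm², x = 15 cm, Ī = 0.04909 cm⁴.
By symmetry the centroid is at mid-width, x̄ = 10 cm.
Transfer each piece to the vertical centroidal axis using Ī + A·d² with d = x − 10:
  plate: d = 0 cm → contributes +2 333 cm⁴
  hole 1: d = -5 cm → contributes −19.68 cm⁴
  hole 2: d = 0 cm → contributes −0.04909 cm⁴
  hole 3: d = 5 cm → contributes −19.68 cm⁴
Total I = 2 294 cm⁴.

I_y ≈ 2300 cm⁴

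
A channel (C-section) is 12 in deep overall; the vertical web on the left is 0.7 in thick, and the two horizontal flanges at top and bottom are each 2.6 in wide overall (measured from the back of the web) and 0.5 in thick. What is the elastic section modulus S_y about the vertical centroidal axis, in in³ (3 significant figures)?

S_y ≈ 1.76 in³

Break the section into simple shapes (no overlaps), measuring from the bottom-left corner of the bounding box.
Web: 0.7 × 12, A = 8.4 in², x = 0.35 in, Ī = 0.343 in⁴.
Top flange (beyond web): 1.9 × 0.5, A = 0.95 in², x = 1.65 in, Ī = 0.28579 in⁴.
Bottom flange (beyond web): 1.9 × 0.5, A = 0.95 in², x = 1.65 in, Ī = 0.28579 in⁴.
Centroid: x̄ = ΣA·x / ΣA = 0.58981 in.
Transfer each piece to the vertical centroidal axis using Ī + A·d² with d = x − 0.58981:
  web: d = -0.23981 in → contributes +0.82606 in⁴
  top flange (beyond web): d = 1.0602 in → contributes +1.3536 in⁴
  bottom flange (beyond web): d = 1.0602 in → contributes +1.3536 in⁴
Total I = 3.5333 in⁴.
Extreme fibre distance c = 2.0102 in; S = I/c = 1.7577 in³.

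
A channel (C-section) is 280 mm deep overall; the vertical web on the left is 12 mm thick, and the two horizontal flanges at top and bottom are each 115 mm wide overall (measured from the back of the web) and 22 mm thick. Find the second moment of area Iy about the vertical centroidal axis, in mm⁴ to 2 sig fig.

Iy ≈ 1.0 × 10⁷ mm⁴

Treat the section as a set of non-overlapping primitives; coordinates are from the bounding-box lower-left.
Web: 12 × 280, A = 3 360 mm², x = 6 mm, Ī = 40 320 mm⁴.
Top flange (beyond web): 103 × 22, A = 2 266 mm², x = 63.5 mm, Ī = 2 003 333 mm⁴.
Bottom flange (beyond web): 103 × 22, A = 2 266 mm², x = 63.5 mm, Ī = 2 003 333 mm⁴.
Centroid: x̄ = ΣA·x / ΣA = 39.02 mm.
Transfer each piece to the vertical centroidal axis using Ī + A·d² with d = x − 39.02:
  web: d = -33.02 mm → contributes +3 703 689 mm⁴
  top flange (beyond web): d = 24.48 mm → contributes +3 361 334 mm⁴
  bottom flange (beyond web): d = 24.48 mm → contributes +3 361 334 mm⁴
Total I = 10 426 356 mm⁴.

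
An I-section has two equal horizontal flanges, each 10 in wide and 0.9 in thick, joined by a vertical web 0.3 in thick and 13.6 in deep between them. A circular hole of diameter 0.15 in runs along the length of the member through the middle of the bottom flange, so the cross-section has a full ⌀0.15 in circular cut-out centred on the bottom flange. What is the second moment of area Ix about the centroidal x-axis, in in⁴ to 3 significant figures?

Ix ≈ 1010 in⁴

Decompose the section into non-overlapping parts with the origin at the bottom-left of its bounding rectangle.
Bottom flange: 10 × 0.9, A = 9 in², y = 0.45 in, Ī = 0.6075 in⁴.
Web: 0.3 × 13.6, A = 4.08 in², y = 7.7 in, Ī = 62.886 in⁴.
Top flange: 10 × 0.9, A = 9 in², y = 14.95 in, Ī = 0.6075 in⁴.
Hole (subtracted): ⌀0.15, A = 0.017671 in², y = 0.45 in, Ī = 0.00002485 in⁴.
Centroid: ȳ = ΣA·y / ΣA = 7.7058 in.
Transfer each piece to the centroidal x-axis using Ī + A·d² with d = y − 7.7058:
  bottom flange: d = -7.2558 in → contributes +474.43 in⁴
  web: d = -0.0058071 in → contributes +62.887 in⁴
  top flange: d = 7.2442 in → contributes +472.91 in⁴
  hole: d = -7.2558 in → contributes −0.93037 in⁴
Total I = 1009.3 in⁴.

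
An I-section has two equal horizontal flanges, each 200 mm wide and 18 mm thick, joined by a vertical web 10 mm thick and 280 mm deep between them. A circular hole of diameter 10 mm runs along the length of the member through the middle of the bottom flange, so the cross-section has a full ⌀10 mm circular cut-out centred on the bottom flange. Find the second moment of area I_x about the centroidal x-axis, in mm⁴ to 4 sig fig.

I_x ≈ 1.766 × 10⁸ mm⁴

Break the section into simple shapes (no overlaps), measuring from the bottom-left corner of the bounding box.
Bottom flange: 200 × 18, A = 3 600 mm², y = 9 mm, Ī = 97 200 mm⁴.
Web: 10 × 280, A = 2 800 mm², y = 158 mm, Ī = 18 293 333 mm⁴.
Top flange: 200 × 18, A = 3 600 mm², y = 307 mm, Ī = 97 200 mm⁴.
Hole (subtracted): ⌀10, A = 78.5398 mm², y = 9 mm, Ī = 490.874 mm⁴.
Centroid: ȳ = ΣA·y / ΣA = 159.18 mm.
Transfer each piece to the centroidal x-axis using Ī + A·d² with d = y − 159.18:
  bottom flange: d = -150.18 mm → contributes +81 291 184 mm⁴
  web: d = -1.17951 mm → contributes +18 297 229 mm⁴
  top flange: d = 147.82 mm → contributes +78 760 433 mm⁴
  hole: d = -150.18 mm → contributes −1 771 869 mm⁴
Total I = 176 576 977 mm⁴.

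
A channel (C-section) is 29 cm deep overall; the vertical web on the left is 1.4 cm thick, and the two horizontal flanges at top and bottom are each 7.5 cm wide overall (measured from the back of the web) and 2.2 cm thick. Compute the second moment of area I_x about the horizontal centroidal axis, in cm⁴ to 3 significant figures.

Split into non-overlapping primitives; take the origin at the lower-left of the bounding box.
Web: 1.4 × 29, A = 40.6 cm², y = 14.5 cm, Ī = 2845.4 cm⁴.
Top flange (beyond web): 6.1 × 2.2, A = 13.42 cm², y = 27.9 cm, Ī = 5.4127 cm⁴.
Bottom flange (beyond web): 6.1 × 2.2, A = 13.42 cm², y = 1.1 cm, Ī = 5.4127 cm⁴.
By symmetry the centroid is at mid-height, ȳ = 14.5 cm.
Transfer each piece to the horizontal centroidal axis using Ī + A·d² with d = y − 14.5:
  web: d = 0 cm → contributes +2845.4 cm⁴
  top flange (beyond web): d = 13.4 cm → contributes +2415.1 cm⁴
  bottom flange (beyond web): d = -13.4 cm → contributes +2415.1 cm⁴
Total I = 7675.6 cm⁴.

I_x ≈ 7680 cm⁴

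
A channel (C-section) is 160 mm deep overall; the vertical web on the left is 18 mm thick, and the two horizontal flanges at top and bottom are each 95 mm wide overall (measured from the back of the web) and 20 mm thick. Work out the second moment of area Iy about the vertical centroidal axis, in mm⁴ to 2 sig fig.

Decompose the section into non-overlapping parts with the origin at the bottom-left of its bounding rectangle.
Web: 18 × 160, A = 2 880 mm², x = 9 mm, Ī = 77 760 mm⁴.
Top flange (beyond web): 77 × 20, A = 1 540 mm², x = 56.5 mm, Ī = 760 888 mm⁴.
Bottom flange (beyond web): 77 × 20, A = 1 540 mm², x = 56.5 mm, Ī = 760 888 mm⁴.
Centroid: x̄ = ΣA·x / ΣA = 33.55 mm.
Transfer each piece to the vertical centroidal axis using Ī + A·d² with d = x − 33.55:
  web: d = -24.55 mm → contributes +1 813 116 mm⁴
  top flange (beyond web): d = 22.95 mm → contributes +1 572 224 mm⁴
  bottom flange (beyond web): d = 22.95 mm → contributes +1 572 224 mm⁴
Total I = 4 957 564 mm⁴.

Iy ≈ 5.0 × 10⁶ mm⁴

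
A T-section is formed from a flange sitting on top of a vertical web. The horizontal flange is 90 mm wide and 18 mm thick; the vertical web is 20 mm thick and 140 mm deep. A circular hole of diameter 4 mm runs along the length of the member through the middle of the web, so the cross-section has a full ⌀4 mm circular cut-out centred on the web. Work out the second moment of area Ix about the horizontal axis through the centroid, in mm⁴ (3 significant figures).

Ix ≈ 1.10 × 10⁷ mm⁴

Treat the section as a set of non-overlapping primitives; coordinates are from the bounding-box lower-left.
Flange: 90 × 18, A = 1 620 mm², y = 149 mm, Ī = 43 740 mm⁴.
Web: 20 × 140, A = 2 800 mm², y = 70 mm, Ī = 4 573 333 mm⁴.
Hole (subtracted): ⌀4, A = 12.566 mm², y = 70 mm, Ī = 12.566 mm⁴.
Centroid: ȳ = ΣA·y / ΣA = 99.037 mm.
Transfer each piece to the horizontal axis through the centroid using Ī + A·d² with d = y − 99.037:
  flange: d = 49.963 mm → contributes +4 087 699 mm⁴
  web: d = -29.037 mm → contributes +6 934 196 mm⁴
  hole: d = -29.037 mm → contributes −10 608 mm⁴
Total I = 11 011 286 mm⁴.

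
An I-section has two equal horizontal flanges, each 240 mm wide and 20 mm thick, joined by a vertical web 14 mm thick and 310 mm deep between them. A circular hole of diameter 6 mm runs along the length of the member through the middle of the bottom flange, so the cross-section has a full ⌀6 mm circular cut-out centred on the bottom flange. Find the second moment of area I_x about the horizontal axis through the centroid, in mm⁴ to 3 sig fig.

I_x ≈ 2.96 × 10⁸ mm⁴

Treat the section as a set of non-overlapping primitives; coordinates are from the bounding-box lower-left.
Bottom flange: 240 × 20, A = 4 800 mm², y = 10 mm, Ī = 160 000 mm⁴.
Web: 14 × 310, A = 4 340 mm², y = 175 mm, Ī = 34 756 167 mm⁴.
Top flange: 240 × 20, A = 4 800 mm², y = 340 mm, Ī = 160 000 mm⁴.
Hole (subtracted): ⌀6, A = 28.274 mm², y = 10 mm, Ī = 63.617 mm⁴.
Centroid: ȳ = ΣA·y / ΣA = 175.34 mm.
Transfer each piece to the horizontal axis through the centroid using Ī + A·d² with d = y − 175.34:
  bottom flange: d = -165.34 mm → contributes +131 371 731 mm⁴
  web: d = -0.33535 mm → contributes +34 756 655 mm⁴
  top flange: d = 164.66 mm → contributes +130 309 349 mm⁴
  hole: d = -165.34 mm → contributes −772 965 mm⁴
Total I = 295 664 770 mm⁴.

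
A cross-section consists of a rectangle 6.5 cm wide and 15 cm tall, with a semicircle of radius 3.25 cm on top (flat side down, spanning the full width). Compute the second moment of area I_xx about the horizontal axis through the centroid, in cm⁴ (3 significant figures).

I_xx ≈ 2960 cm⁴

Decompose the section into non-overlapping parts with the origin at the bottom-left of its bounding rectangle.
Rectangular body: 6.5 × 15, A = 97.5 cm², y = 7.5 cm, Ī = 1828.1 cm⁴.
Semicircular cap: semicircle r = 3.25, A = 16.592 cm², y = 16.379 cm, Ī = 12.245 cm⁴.
Centroid: ȳ = ΣA·y / ΣA = 8.7913 cm.
Transfer each piece to the horizontal axis through the centroid using Ī + A·d² with d = y − 8.7913:
  rectangular body: d = -1.2913 cm → contributes +1990.7 cm⁴
  semicircular cap: d = 7.5881 cm → contributes +967.57 cm⁴
Total I = 2958.3 cm⁴.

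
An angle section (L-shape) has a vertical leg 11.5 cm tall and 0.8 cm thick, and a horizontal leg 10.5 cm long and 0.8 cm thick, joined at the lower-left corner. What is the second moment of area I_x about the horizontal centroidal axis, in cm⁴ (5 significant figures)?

I_x ≈ 222.29 cm⁴

Treat the section as a set of non-overlapping primitives; coordinates are from the bounding-box lower-left.
Vertical leg: 0.8 × 11.5, A = 9.2 cm², y = 5.75 cm, Ī = 101.3917 cm⁴.
Horizontal leg (remainder): 9.7 × 0.8, A = 7.76 cm², y = 0.4 cm, Ī = 0.4138667 cm⁴.
Centroid: ȳ = ΣA·y / ΣA = 3.302123 cm.
Transfer each piece to the horizontal centroidal axis using Ī + A·d² with d = y − 3.302123:
  vertical leg: d = 2.447877 cm → contributes +156.519 cm⁴
  horizontal leg (remainder): d = -2.902123 cm → contributes +65.77104 cm⁴
Total I = 222.2901 cm⁴.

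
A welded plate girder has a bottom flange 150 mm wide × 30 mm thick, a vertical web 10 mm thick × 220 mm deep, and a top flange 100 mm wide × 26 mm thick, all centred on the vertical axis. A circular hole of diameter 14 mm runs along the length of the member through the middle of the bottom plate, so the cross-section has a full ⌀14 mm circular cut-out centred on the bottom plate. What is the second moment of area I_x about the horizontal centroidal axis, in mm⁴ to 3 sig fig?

Break the section into simple shapes (no overlaps), measuring from the bottom-left corner of the bounding box.
Bottom plate: 150 × 30, A = 4 500 mm², y = 15 mm, Ī = 337 500 mm⁴.
Web plate: 10 × 220, A = 2 200 mm², y = 140 mm, Ī = 8 873 333 mm⁴.
Top plate: 100 × 26, A = 2 600 mm², y = 263 mm, Ī = 146 467 mm⁴.
Hole (subtracted): ⌀14, A = 153.94 mm², y = 15 mm, Ī = 1885.7 mm⁴.
Centroid: ȳ = ΣA·y / ΣA = 115.57 mm.
Transfer each piece to the horizontal centroidal axis using Ī + A·d² with d = y − 115.57:
  bottom plate: d = -100.57 mm → contributes +45 850 037 mm⁴
  web plate: d = 24.432 mm → contributes +10 186 577 mm⁴
  top plate: d = 147.43 mm → contributes +56 660 670 mm⁴
  hole: d = -100.57 mm → contributes −1 558 799 mm⁴
Total I = 111 138 484 mm⁴.

I_x ≈ 1.11 × 10⁸ mm⁴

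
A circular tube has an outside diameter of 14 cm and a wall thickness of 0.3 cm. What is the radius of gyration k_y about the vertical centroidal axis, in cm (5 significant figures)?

Split into non-overlapping primitives; take the origin at the lower-left of the bounding box.
Outer circle: ⌀14, A = 153.938 cm², x = 7 cm, Ī = 1885.741 cm⁴.
Bore (subtracted): ⌀13.4, A = 141.0261 cm², x = 7 cm, Ī = 1582.665 cm⁴.
By symmetry the centroid is at mid-width, x̄ = 7 cm.
All pieces are centred on the vertical centroidal axis, so I = ΣĪ (holes subtracted) = 303.0756 cm⁴.
Radius of gyration: k = √(I/A) = √(303.0756 / 12.91195) = 4.844843 cm.

k_y ≈ 4.8448 cm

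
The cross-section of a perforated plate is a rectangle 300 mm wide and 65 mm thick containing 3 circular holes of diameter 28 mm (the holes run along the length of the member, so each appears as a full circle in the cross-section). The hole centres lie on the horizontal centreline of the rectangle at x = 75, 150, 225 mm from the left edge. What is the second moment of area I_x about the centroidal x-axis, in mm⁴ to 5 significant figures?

I_x ≈ 6.7751 × 10⁶ mm⁴

Decompose the section into non-overlapping parts with the origin at the bottom-left of its bounding rectangle.
Plate: 300 × 65, A = 19 500 mm², y = 32.5 mm, Ī = 6 865 625 mm⁴.
Hole 1 (subtracted): ⌀28, A = 615.7522 mm², y = 32.5 mm, Ī = 30171.86 mm⁴.
Hole 2 (subtracted): ⌀28, A = 615.7522 mm², y = 32.5 mm, Ī = 30171.86 mm⁴.
Hole 3 (subtracted): ⌀28, A = 615.7522 mm², y = 32.5 mm, Ī = 30171.86 mm⁴.
By symmetry the centroid is at mid-height, ȳ = 32.5 mm.
All pieces are centred on the centroidal x-axis, so I = ΣĪ (holes subtracted) = 6 775 109 mm⁴.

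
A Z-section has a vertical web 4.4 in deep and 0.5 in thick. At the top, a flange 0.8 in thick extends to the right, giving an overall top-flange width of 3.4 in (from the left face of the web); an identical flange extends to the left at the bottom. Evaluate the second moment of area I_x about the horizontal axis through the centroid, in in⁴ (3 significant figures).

I_x ≈ 18.8 in⁴

Decompose the section into non-overlapping parts with the origin at the bottom-left of its bounding rectangle.
Web: 0.5 × 4.4, A = 2.2 in², y = 2.2 in, Ī = 3.5493 in⁴.
Top flange (beyond web): 2.9 × 0.8, A = 2.32 in², y = 4 in, Ī = 0.12373 in⁴.
Bottom flange (beyond web): 2.9 × 0.8, A = 2.32 in², y = 0.4 in, Ī = 0.12373 in⁴.
Centroid: ȳ = ΣA·y / ΣA = 2.2 in.
Transfer each piece to the horizontal axis through the centroid using Ī + A·d² with d = y − 2.2:
  web: d = 0 in → contributes +3.5493 in⁴
  top flange (beyond web): d = 1.8 in → contributes +7.6405 in⁴
  bottom flange (beyond web): d = -1.8 in → contributes +7.6405 in⁴
Total I = 18.83 in⁴.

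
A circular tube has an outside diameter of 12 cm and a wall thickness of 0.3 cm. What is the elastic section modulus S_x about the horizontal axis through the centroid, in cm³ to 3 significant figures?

Decompose the section into non-overlapping parts with the origin at the bottom-left of its bounding rectangle.
Outer circle: ⌀12, A = 113.1 cm², y = 6 cm, Ī = 1017.9 cm⁴.
Bore (subtracted): ⌀11.4, A = 102.07 cm², y = 6 cm, Ī = 829.07 cm⁴.
By symmetry the centroid is at mid-height, ȳ = 6 cm.
All pieces are centred on the horizontal axis through the centroid, so I = ΣĪ (holes subtracted) = 188.81 cm⁴.
Extreme fibre distance c = 6 cm; S = I/c = 31.468 cm³.

S_x ≈ 31.5 cm³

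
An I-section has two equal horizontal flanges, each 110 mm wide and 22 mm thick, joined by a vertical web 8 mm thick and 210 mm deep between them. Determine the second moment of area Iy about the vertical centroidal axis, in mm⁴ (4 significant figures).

Iy ≈ 4.889 × 10⁶ mm⁴

Split into non-overlapping primitives; take the origin at the lower-left of the bounding box.
Bottom flange: 110 × 22, A = 2 420 mm², x = 55 mm, Ī = 2 440 167 mm⁴.
Web: 8 × 210, A = 1 680 mm², x = 55 mm, Ī = 8 960 mm⁴.
Top flange: 110 × 22, A = 2 420 mm², x = 55 mm, Ī = 2 440 167 mm⁴.
By symmetry the centroid is at mid-width, x̄ = 55 mm.
All pieces are centred on the vertical centroidal axis, so I = ΣĪ = 4 889 293 mm⁴.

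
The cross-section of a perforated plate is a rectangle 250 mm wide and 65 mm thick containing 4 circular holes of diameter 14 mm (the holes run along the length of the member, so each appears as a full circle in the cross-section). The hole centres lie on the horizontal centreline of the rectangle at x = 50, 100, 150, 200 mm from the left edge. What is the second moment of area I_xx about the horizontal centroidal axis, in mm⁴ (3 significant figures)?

I_xx ≈ 5.71 × 10⁶ mm⁴

Treat the section as a set of non-overlapping primitives; coordinates are from the bounding-box lower-left.
Plate: 250 × 65, A = 16 250 mm², y = 32.5 mm, Ī = 5 721 354 mm⁴.
Hole 1 (subtracted): ⌀14, A = 153.94 mm², y = 32.5 mm, Ī = 1885.7 mm⁴.
Hole 2 (subtracted): ⌀14, A = 153.94 mm², y = 32.5 mm, Ī = 1885.7 mm⁴.
Hole 3 (subtracted): ⌀14, A = 153.94 mm², y = 32.5 mm, Ī = 1885.7 mm⁴.
Hole 4 (subtracted): ⌀14, A = 153.94 mm², y = 32.5 mm, Ī = 1885.7 mm⁴.
By symmetry the centroid is at mid-height, ȳ = 32.5 mm.
All pieces are centred on the horizontal centroidal axis, so I = ΣĪ (holes subtracted) = 5 713 811 mm⁴.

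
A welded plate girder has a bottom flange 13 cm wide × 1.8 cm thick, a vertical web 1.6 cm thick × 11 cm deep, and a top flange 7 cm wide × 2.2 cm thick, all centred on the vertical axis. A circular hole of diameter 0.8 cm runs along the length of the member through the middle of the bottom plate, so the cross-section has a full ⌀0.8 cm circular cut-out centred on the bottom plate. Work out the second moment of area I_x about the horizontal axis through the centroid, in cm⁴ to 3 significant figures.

I_x ≈ 1760 cm⁴

Treat the section as a set of non-overlapping primitives; coordinates are from the bounding-box lower-left.
Bottom plate: 13 × 1.8, A = 23.4 cm², y = 0.9 cm, Ī = 6.318 cm⁴.
Web plate: 1.6 × 11, A = 17.6 cm², y = 7.3 cm, Ī = 177.47 cm⁴.
Top plate: 7 × 2.2, A = 15.4 cm², y = 13.9 cm, Ī = 6.2113 cm⁴.
Hole (subtracted): ⌀0.8, A = 0.50265 cm², y = 0.9 cm, Ī = 0.020106 cm⁴.
Centroid: ȳ = ΣA·y / ΣA = 6.4967 cm.
Transfer each piece to the horizontal axis through the centroid using Ī + A·d² with d = y − 6.4967:
  bottom plate: d = -5.5967 cm → contributes +739.27 cm⁴
  web plate: d = 0.80331 cm → contributes +188.82 cm⁴
  top plate: d = 7.4033 cm → contributes +850.27 cm⁴
  hole: d = -5.5967 cm → contributes −15.765 cm⁴
Total I = 1762.6 cm⁴.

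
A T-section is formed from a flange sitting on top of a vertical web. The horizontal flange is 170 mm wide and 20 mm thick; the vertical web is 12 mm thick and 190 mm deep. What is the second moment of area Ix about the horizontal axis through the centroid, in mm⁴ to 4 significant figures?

Ix ≈ 2.202 × 10⁷ mm⁴

Decompose the section into non-overlapping parts with the origin at the bottom-left of its bounding rectangle.
Flange: 170 × 20, A = 3 400 mm², y = 200 mm, Ī = 113 333 mm⁴.
Web: 12 × 190, A = 2 280 mm², y = 95 mm, Ī = 6 859 000 mm⁴.
Centroid: ȳ = ΣA·y / ΣA = 157.852 mm.
Transfer each piece to the horizontal axis through the centroid using Ī + A·d² with d = y − 157.852:
  flange: d = 42.1479 mm → contributes +6 153 244 mm⁴
  web: d = -62.8521 mm → contributes +15 865 885 mm⁴
Total I = 22 019 129 mm⁴.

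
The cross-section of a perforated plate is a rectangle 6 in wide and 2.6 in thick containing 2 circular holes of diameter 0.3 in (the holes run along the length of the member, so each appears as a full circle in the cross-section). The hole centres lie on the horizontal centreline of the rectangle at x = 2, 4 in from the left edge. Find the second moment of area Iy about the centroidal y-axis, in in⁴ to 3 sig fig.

Break the section into simple shapes (no overlaps), measuring from the bottom-left corner of the bounding box.
Plate: 6 × 2.6, A = 15.6 in², x = 3 in, Ī = 46.8 in⁴.
Hole 1 (subtracted): ⌀0.3, A = 0.070686 in², x = 2 in, Ī = 0.00039761 in⁴.
Hole 2 (subtracted): ⌀0.3, A = 0.070686 in², x = 4 in, Ī = 0.00039761 in⁴.
By symmetry the centroid is at mid-width, x̄ = 3 in.
Transfer each piece to the centroidal y-axis using Ī + A·d² with d = x − 3:
  plate: d = 0 in → contributes +46.8 in⁴
  hole 1: d = -1 in → contributes −0.071083 in⁴
  hole 2: d = 1 in → contributes −0.071083 in⁴
Total I = 46.658 in⁴.

Iy ≈ 46.7 in⁴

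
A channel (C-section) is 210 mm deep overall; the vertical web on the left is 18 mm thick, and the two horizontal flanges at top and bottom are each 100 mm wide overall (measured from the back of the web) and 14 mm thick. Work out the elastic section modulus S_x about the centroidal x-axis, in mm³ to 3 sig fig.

S_x ≈ 3.43 × 10⁵ mm³

Split into non-overlapping primitives; take the origin at the lower-left of the bounding box.
Web: 18 × 210, A = 3 780 mm², y = 105 mm, Ī = 13 891 500 mm⁴.
Top flange (beyond web): 82 × 14, A = 1 148 mm², y = 203 mm, Ī = 18 751 mm⁴.
Bottom flange (beyond web): 82 × 14, A = 1 148 mm², y = 7 mm, Ī = 18 751 mm⁴.
By symmetry the centroid is at mid-height, ȳ = 105 mm.
Transfer each piece to the centroidal x-axis using Ī + A·d² with d = y − 105:
  web: d = 0 mm → contributes +13 891 500 mm⁴
  top flange (beyond web): d = 98 mm → contributes +11 044 143 mm⁴
  bottom flange (beyond web): d = -98 mm → contributes +11 044 143 mm⁴
Total I = 35 979 785 mm⁴.
Extreme fibre distance c = 105 mm; S = I/c = 342 665 mm³.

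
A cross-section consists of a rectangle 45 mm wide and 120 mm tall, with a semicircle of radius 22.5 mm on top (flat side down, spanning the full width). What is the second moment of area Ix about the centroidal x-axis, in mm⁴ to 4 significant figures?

Ix ≈ 9.861 × 10⁶ mm⁴

Split into non-overlapping primitives; take the origin at the lower-left of the bounding box.
Rectangular body: 45 × 120, A = 5 400 mm², y = 60 mm, Ī = 6 480 000 mm⁴.
Semicircular cap: semicircle r = 22.5, A = 795.216 mm², y = 129.549 mm, Ī = 28129.5 mm⁴.
Centroid: ȳ = ΣA·y / ΣA = 68.9273 mm.
Transfer each piece to the centroidal x-axis using Ī + A·d² with d = y − 68.9273:
  rectangular body: d = -8.92732 mm → contributes +6 910 364 mm⁴
  semicircular cap: d = 60.622 mm → contributes +2 950 566 mm⁴
Total I = 9 860 930 mm⁴.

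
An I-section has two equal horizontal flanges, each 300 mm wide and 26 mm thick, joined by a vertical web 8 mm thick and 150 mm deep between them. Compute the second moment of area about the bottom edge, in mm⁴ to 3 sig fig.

I_base ≈ 2.95 × 10⁸ mm⁴

Break the section into simple shapes (no overlaps), measuring from the bottom-left corner of the bounding box.
Bottom flange: 300 × 26, A = 7 800 mm², y = 13 mm, Ī = 439 400 mm⁴.
Web: 8 × 150, A = 1 200 mm², y = 101 mm, Ī = 2 250 000 mm⁴.
Top flange: 300 × 26, A = 7 800 mm², y = 189 mm, Ī = 439 400 mm⁴.
Transfer each piece to the bottom edge using Ī + A·d² with d = y − 0:
  bottom flange: d = 13 mm → contributes +1 757 600 mm⁴
  web: d = 101 mm → contributes +14 491 200 mm⁴
  top flange: d = 189 mm → contributes +279 063 200 mm⁴
Total I = 295 312 000 mm⁴.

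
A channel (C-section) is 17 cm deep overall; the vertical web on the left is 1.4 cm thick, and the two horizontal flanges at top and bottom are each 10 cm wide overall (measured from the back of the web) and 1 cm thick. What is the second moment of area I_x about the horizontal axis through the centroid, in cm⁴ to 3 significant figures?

I_x ≈ 1680 cm⁴

Treat the section as a set of non-overlapping primitives; coordinates are from the bounding-box lower-left.
Web: 1.4 × 17, A = 23.8 cm², y = 8.5 cm, Ī = 573.18 cm⁴.
Top flange (beyond web): 8.6 × 1, A = 8.6 cm², y = 16.5 cm, Ī = 0.71667 cm⁴.
Bottom flange (beyond web): 8.6 × 1, A = 8.6 cm², y = 0.5 cm, Ī = 0.71667 cm⁴.
By symmetry the centroid is at mid-height, ȳ = 8.5 cm.
Transfer each piece to the horizontal axis through the centroid using Ī + A·d² with d = y − 8.5:
  web: d = 0 cm → contributes +573.18 cm⁴
  top flange (beyond web): d = 8 cm → contributes +551.12 cm⁴
  bottom flange (beyond web): d = -8 cm → contributes +551.12 cm⁴
Total I = 1675.4 cm⁴.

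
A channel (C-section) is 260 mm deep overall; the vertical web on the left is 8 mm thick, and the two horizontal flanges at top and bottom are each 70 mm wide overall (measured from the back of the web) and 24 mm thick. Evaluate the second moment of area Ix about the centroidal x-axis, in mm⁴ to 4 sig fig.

Split into non-overlapping primitives; take the origin at the lower-left of the bounding box.
Web: 8 × 260, A = 2 080 mm², y = 130 mm, Ī = 11 717 333 mm⁴.
Top flange (beyond web): 62 × 24, A = 1 488 mm², y = 248 mm, Ī = 71 424 mm⁴.
Bottom flange (beyond web): 62 × 24, A = 1 488 mm², y = 12 mm, Ī = 71 424 mm⁴.
By symmetry the centroid is at mid-height, ȳ = 130 mm.
Transfer each piece to the centroidal x-axis using Ī + A·d² with d = y − 130:
  web: d = 0 mm → contributes +11 717 333 mm⁴
  top flange (beyond web): d = 118 mm → contributes +20 790 336 mm⁴
  bottom flange (beyond web): d = -118 mm → contributes +20 790 336 mm⁴
Total I = 53 298 005 mm⁴.

Ix ≈ 5.330 × 10⁷ mm⁴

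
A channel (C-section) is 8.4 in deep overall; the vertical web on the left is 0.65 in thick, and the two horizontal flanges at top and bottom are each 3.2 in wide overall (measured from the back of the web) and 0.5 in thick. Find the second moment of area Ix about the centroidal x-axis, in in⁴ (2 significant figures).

Treat the section as a set of non-overlapping primitives; coordinates are from the bounding-box lower-left.
Web: 0.65 × 8.4, A = 5.46 in², y = 4.2 in, Ī = 32.1 in⁴.
Top flange (beyond web): 2.55 × 0.5, A = 1.275 in², y = 8.15 in, Ī = 0.02656 in⁴.
Bottom flange (beyond web): 2.55 × 0.5, A = 1.275 in², y = 0.25 in, Ī = 0.02656 in⁴.
By symmetry the centroid is at mid-height, ȳ = 4.2 in.
Transfer each piece to the centroidal x-axis using Ī + A·d² with d = y − 4.2:
  web: d = 0 in → contributes +32.1 in⁴
  top flange (beyond web): d = 3.95 in → contributes +19.92 in⁴
  bottom flange (beyond web): d = -3.95 in → contributes +19.92 in⁴
Total I = 71.94 in⁴.

Ix ≈ 72 in⁴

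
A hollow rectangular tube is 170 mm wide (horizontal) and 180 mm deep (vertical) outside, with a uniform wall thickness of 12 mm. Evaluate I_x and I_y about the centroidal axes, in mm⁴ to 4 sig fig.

Split into non-overlapping primitives; take the origin at the lower-left of the bounding box.
Outer rectangle: 170 × 180, A = 30 600 mm², y = 90 mm, Ī = 82 620 000 mm⁴.
Inner void (subtracted): 146 × 156, A = 22 776 mm², y = 90 mm, Ī = 46 189 728 mm⁴.
By symmetry the centroid is at mid-height, ȳ = 90 mm.
All pieces are centred on the centroidal x-axis, so I = ΣĪ (holes subtracted) = 36 430 272 mm⁴.
Repeating about the centroidal y-axis gives I_y = 33 237 232 mm⁴.

I_x ≈ 3.643 × 10⁷ mm⁴, I_y ≈ 3.324 × 10⁷ mm⁴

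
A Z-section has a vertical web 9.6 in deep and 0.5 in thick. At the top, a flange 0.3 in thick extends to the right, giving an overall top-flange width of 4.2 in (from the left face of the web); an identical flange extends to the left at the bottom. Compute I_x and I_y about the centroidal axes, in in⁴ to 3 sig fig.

Break the section into simple shapes (no overlaps), measuring from the bottom-left corner of the bounding box.
Web: 0.5 × 9.6, A = 4.8 in², y = 4.8 in, Ī = 36.864 in⁴.
Top flange (beyond web): 3.7 × 0.3, A = 1.11 in², y = 9.45 in, Ī = 0.008325 in⁴.
Bottom flange (beyond web): 3.7 × 0.3, A = 1.11 in², y = 0.15 in, Ī = 0.008325 in⁴.
Centroid: ȳ = ΣA·y / ΣA = 4.8 in.
Transfer each piece to the centroidal x-axis using Ī + A·d² with d = y − 4.8:
  web: d = 0 in → contributes +36.864 in⁴
  top flange (beyond web): d = 4.65 in → contributes +24.009 in⁴
  bottom flange (beyond web): d = -4.65 in → contributes +24.009 in⁴
Total I = 84.883 in⁴.
For the y-axis: x̄ = 3.95 in.
Repeating about the centroidal y-axis gives I_y = 12.423 in⁴.

I_x ≈ 84.9 in⁴, I_y ≈ 12.4 in⁴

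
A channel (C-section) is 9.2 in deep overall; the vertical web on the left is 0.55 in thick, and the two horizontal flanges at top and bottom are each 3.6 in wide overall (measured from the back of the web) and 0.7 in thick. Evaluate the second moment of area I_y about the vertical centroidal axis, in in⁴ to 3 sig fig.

I_y ≈ 10.9 in⁴

Treat the section as a set of non-overlapping primitives; coordinates are from the bounding-box lower-left.
Web: 0.55 × 9.2, A = 5.06 in², x = 0.275 in, Ī = 0.12755 in⁴.
Top flange (beyond web): 3.05 × 0.7, A = 2.135 in², x = 2.075 in, Ī = 1.6551 in⁴.
Bottom flange (beyond web): 3.05 × 0.7, A = 2.135 in², x = 2.075 in, Ī = 1.6551 in⁴.
Centroid: x̄ = ΣA·x / ΣA = 1.0988 in.
Transfer each piece to the vertical centroidal axis using Ī + A·d² with d = x − 1.0988:
  web: d = -0.82379 in → contributes +3.5615 in⁴
  top flange (beyond web): d = 0.97621 in → contributes +3.6897 in⁴
  bottom flange (beyond web): d = 0.97621 in → contributes +3.6897 in⁴
Total I = 10.941 in⁴.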